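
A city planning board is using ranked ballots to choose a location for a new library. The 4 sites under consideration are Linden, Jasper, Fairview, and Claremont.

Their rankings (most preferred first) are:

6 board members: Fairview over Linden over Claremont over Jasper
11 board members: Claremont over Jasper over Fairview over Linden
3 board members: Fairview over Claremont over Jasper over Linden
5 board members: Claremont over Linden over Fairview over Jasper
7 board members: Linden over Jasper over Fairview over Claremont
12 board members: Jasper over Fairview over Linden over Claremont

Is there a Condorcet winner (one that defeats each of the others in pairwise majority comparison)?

No

Head-to-head results (44 voters total):
Linden vs Jasper: Jasper wins 26–18.
Linden vs Fairview: Fairview wins 32–12.
Linden vs Claremont: Linden wins 25–19.
Jasper vs Fairview: Jasper wins 30–14.
Jasper vs Claremont: Claremont wins 25–19.
Fairview vs Claremont: Fairview wins 28–16.
No candidate beats all others: Linden beats Claremont beats Jasper beats Linden, a majority cycle.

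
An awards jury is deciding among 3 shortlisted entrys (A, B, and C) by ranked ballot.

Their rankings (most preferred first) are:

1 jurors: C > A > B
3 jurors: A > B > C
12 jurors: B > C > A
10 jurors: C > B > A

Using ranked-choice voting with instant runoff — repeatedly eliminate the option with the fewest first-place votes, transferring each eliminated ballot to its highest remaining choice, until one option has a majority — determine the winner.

Round 1: B 12, C 11, A 3. A has the fewest and is eliminated.
Round 2: B 15, C 11. B has a majority.

B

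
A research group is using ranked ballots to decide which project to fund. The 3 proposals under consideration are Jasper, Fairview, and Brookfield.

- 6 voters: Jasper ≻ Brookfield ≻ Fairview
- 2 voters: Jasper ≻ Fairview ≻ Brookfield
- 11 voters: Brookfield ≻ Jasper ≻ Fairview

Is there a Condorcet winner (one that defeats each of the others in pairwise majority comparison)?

Yes

Head-to-head results (19 voters total):
Jasper vs Fairview: Jasper wins 19–0.
Jasper vs Brookfield: Brookfield wins 11–8.
Fairview vs Brookfield: Brookfield wins 17–2.
Brookfield beats each rival — Jasper (11–8), Fairview (17–2) — so Brookfield is the Condorcet winner.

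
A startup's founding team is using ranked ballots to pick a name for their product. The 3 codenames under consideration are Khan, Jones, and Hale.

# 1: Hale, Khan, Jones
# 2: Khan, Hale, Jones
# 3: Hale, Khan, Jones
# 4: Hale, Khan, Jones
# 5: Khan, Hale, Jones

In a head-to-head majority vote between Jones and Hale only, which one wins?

Hale

Ballots ranking Jones above Hale: 0.
Ballots ranking Hale above Jones: 5.
Hale wins the head-to-head, 5–0.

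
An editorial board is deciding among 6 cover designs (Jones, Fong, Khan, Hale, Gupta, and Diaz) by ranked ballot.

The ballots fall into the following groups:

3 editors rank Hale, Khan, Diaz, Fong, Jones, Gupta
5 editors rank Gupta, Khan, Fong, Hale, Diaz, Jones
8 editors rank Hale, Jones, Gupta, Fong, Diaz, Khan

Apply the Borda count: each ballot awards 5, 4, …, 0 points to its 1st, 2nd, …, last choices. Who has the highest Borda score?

Borda scores:
  Jones: 3·1 + 5·0 + 8·4 = 35
  Fong: 3·2 + 5·3 + 8·2 = 37
  Khan: 3·4 + 5·4 + 8·0 = 32
  Hale: 3·5 + 5·2 + 8·5 = 65
  Gupta: 3·0 + 5·5 + 8·3 = 49
  Diaz: 3·3 + 5·1 + 8·1 = 22
Hale has the highest total.

Hale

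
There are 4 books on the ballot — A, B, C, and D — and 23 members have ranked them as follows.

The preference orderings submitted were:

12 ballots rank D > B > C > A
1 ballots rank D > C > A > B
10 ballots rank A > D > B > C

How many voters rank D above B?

Ballots ranking D above B: 12+1+10 = 23.
Ballots ranking B above D: 0.
So 23 of 23 voters prefer D to B.

23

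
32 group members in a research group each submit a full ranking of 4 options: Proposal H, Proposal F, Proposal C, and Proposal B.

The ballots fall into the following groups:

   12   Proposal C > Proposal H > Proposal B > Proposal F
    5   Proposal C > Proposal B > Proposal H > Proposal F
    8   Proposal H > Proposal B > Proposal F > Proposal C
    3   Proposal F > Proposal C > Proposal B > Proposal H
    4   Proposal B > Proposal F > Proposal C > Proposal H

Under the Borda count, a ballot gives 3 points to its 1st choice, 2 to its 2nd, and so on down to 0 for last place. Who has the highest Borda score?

Borda scores:
  Proposal H: 12·2 + 5·1 + 8·3 + 3·0 + 4·0 = 53
  Proposal F: 12·0 + 5·0 + 8·1 + 3·3 + 4·2 = 25
  Proposal C: 12·3 + 5·3 + 8·0 + 3·2 + 4·1 = 61
  Proposal B: 12·1 + 5·2 + 8·2 + 3·1 + 4·3 = 53
Proposal C has the highest total.

Proposal C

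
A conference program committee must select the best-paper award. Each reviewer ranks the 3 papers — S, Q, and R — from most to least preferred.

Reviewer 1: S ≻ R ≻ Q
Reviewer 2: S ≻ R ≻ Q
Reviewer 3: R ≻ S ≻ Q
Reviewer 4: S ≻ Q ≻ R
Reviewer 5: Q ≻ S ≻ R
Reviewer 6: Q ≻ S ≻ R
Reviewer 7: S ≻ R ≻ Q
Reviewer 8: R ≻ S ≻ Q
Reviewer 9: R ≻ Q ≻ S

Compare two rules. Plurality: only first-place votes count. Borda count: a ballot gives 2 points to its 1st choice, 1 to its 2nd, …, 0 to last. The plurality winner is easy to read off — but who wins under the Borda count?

S

Plurality first-place counts: S 4, Q 2, R 3 → S.
Borda totals: S 12, Q 6, R 9 → S.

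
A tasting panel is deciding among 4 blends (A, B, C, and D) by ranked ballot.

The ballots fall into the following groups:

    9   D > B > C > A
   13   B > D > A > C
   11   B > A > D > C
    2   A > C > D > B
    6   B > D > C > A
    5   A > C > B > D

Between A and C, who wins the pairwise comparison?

Ballots ranking A above C: 13+11+2+5 = 31.
Ballots ranking C above A: 9+6 = 15.
A wins the head-to-head, 31–15.

A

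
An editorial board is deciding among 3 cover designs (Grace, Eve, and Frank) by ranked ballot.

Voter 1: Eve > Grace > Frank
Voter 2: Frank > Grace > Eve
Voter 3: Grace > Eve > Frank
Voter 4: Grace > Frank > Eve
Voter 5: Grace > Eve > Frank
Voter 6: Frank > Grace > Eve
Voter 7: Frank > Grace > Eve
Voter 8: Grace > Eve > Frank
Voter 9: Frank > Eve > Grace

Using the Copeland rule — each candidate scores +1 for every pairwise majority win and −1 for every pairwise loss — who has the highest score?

Pairwise results:
  Grace vs Eve: Grace wins 7–2.
  Grace vs Frank: Grace wins 5–4.
  Eve vs Frank: Frank wins 5–4.
Copeland scores (wins − losses):
  Grace: 2 − 0 = 2
  Eve: 0 − 2 = -2
  Frank: 1 − 1 = 0
Grace has the best Copeland score.

Grace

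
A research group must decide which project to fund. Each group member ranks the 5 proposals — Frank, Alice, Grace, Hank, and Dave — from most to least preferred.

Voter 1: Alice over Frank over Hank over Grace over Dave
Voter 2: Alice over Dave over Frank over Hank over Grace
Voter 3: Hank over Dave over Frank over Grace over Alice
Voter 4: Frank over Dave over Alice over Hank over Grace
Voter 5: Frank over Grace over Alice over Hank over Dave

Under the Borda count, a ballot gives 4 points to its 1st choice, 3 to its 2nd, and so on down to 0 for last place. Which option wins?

Borda scores:
  Frank: 3 + 2 + 2 + 4 + 4 = 15
  Alice: 4 + 4 + 0 + 2 + 2 = 12
  Grace: 1 + 0 + 1 + 0 + 3 = 5
  Hank: 2 + 1 + 4 + 1 + 1 = 9
  Dave: 0 + 3 + 3 + 3 + 0 = 9
Frank has the highest total.

Frank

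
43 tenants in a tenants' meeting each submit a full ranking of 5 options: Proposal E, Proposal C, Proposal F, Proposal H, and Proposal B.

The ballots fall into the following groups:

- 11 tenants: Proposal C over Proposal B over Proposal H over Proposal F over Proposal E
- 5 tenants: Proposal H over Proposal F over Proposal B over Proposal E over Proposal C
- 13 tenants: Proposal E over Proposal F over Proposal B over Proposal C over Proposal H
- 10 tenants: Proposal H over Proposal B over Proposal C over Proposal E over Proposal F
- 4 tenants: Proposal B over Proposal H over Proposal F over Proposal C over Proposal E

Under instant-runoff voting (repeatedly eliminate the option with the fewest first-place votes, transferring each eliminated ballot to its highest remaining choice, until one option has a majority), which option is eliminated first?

Round 1: Proposal H 15, Proposal E 13, Proposal C 11, Proposal B 4, Proposal F 0. Proposal F has the fewest and is eliminated.
Round 2: Proposal H 15, Proposal E 13, Proposal C 11, Proposal B 4. Proposal B has the fewest and is eliminated.
Round 3: Proposal H 19, Proposal E 13, Proposal C 11. Proposal C has the fewest and is eliminated.
Round 4: Proposal H 30, Proposal E 13. Proposal H has a majority.

Proposal F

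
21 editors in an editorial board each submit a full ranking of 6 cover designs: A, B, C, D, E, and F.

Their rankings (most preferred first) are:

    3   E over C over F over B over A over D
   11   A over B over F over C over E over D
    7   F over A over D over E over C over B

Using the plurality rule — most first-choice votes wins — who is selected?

First-place vote totals:
  A: 11
  B: 0
  C: 0
  D: 0
  E: 3
  F: 7
A has the most first-place votes.

A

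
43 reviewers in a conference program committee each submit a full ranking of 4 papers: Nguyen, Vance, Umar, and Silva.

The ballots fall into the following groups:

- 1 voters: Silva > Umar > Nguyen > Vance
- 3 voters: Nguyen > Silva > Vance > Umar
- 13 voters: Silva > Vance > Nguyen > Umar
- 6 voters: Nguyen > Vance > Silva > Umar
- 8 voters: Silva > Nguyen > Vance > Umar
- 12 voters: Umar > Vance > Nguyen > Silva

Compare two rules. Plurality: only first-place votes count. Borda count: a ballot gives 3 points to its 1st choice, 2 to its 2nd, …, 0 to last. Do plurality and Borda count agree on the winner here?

Yes

Plurality first-place counts: Nguyen 9, Vance 0, Umar 12, Silva 22 → Silva.
Borda totals: Nguyen 69, Vance 73, Umar 38, Silva 78 → Silva.
The two rules agree on Silva.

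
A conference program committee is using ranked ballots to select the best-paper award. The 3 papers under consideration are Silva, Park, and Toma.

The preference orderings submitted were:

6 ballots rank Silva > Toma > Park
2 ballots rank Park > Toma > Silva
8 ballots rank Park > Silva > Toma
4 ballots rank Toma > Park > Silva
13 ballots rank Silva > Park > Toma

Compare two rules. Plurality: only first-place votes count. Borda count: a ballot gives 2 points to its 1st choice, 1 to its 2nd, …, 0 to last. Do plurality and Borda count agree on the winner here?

Plurality first-place counts: Silva 19, Park 10, Toma 4 → Silva.
Borda totals: Silva 46, Park 37, Toma 16 → Silva.
The two rules agree on Silva.

Yes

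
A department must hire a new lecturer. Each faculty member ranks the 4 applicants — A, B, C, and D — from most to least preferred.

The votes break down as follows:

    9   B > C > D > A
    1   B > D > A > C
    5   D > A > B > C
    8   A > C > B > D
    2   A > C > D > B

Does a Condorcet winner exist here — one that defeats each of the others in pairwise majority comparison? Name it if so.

None — there is no Condorcet winner

Head-to-head results (25 voters total):
A vs B: A wins 15–10.
A vs C: A wins 16–9.
A vs D: D wins 15–10.
B vs C: B wins 15–10.
B vs D: B wins 18–7.
C vs D: C wins 19–6.
No candidate beats all others: A beats B beats D beats A, a majority cycle.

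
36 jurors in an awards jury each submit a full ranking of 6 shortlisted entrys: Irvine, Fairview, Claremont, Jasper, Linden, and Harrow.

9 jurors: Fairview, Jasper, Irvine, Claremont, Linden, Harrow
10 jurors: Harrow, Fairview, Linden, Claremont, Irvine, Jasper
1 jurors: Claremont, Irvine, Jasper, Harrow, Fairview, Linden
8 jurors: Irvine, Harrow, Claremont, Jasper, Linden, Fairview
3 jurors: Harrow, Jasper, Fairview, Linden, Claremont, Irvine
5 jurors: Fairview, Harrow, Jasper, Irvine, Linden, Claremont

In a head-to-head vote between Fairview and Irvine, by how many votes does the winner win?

18

Ballots ranking Fairview above Irvine: 9+10+3+5 = 27.
Ballots ranking Irvine above Fairview: 1+8 = 9.
Fairview wins 27–9, a margin of 18.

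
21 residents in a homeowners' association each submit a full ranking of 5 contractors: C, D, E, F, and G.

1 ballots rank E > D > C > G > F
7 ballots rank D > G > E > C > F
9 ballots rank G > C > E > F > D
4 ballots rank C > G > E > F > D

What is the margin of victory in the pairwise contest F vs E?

21

Ballots ranking F above E: 0.
Ballots ranking E above F: 1+7+9+4 = 21.
E wins 21–0, a margin of 21.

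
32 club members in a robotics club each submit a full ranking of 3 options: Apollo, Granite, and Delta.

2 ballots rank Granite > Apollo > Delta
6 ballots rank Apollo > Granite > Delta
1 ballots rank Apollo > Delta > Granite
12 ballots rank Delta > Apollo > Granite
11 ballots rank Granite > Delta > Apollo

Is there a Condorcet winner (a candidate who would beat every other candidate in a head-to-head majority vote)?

No

Head-to-head results (32 voters total):
Apollo vs Granite: Apollo wins 19–13.
Apollo vs Delta: Delta wins 23–9.
Granite vs Delta: Granite wins 19–13.
No candidate beats all others: Apollo beats Granite beats Delta beats Apollo, a majority cycle.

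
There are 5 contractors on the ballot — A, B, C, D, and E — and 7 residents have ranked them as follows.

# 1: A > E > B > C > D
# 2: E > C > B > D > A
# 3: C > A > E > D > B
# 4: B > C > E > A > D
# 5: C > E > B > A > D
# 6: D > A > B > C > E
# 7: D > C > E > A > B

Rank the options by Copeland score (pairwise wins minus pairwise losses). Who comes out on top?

Pairwise results:
  A vs B: A wins 4–3.
  A vs C: C wins 5–2.
  A vs D: A wins 4–3.
  A vs E: E wins 4–3.
  B vs C: C wins 4–3.
  B vs D: B wins 4–3.
  B vs E: E wins 5–2.
  C vs D: C wins 5–2.
  C vs E: C wins 5–2.
  D vs E: E wins 5–2.
Copeland scores (wins − losses):
  A: 2 − 2 = 0
  B: 1 − 3 = -2
  C: 4 − 0 = 4
  D: 0 − 4 = -4
  E: 3 − 1 = 2
C has the best Copeland score.

C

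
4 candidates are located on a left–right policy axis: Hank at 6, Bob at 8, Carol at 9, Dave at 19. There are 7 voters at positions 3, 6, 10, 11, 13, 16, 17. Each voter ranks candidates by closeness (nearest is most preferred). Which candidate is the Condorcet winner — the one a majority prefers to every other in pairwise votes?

Carol

With single-peaked preferences on a line, the Condorcet winner is the candidate closest to the median voter.
The median voter (position 11) is closest to Carol at 9.
Check: Carol vs Bob — voters closer to Carol: 5 of 7.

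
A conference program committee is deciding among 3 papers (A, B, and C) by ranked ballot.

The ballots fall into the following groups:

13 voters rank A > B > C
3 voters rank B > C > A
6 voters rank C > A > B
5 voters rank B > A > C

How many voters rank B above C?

21

Ballots ranking B above C: 13+3+5 = 21.
Ballots ranking C above B: 6.
So 21 of 27 voters prefer B to C.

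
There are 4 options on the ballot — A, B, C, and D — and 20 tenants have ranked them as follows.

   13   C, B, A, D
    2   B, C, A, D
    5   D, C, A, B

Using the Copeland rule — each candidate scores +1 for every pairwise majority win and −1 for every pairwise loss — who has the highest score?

C

Pairwise results:
  A vs B: B wins 15–5.
  A vs C: C wins 20–0.
  A vs D: A wins 15–5.
  B vs C: C wins 18–2.
  B vs D: B wins 15–5.
  C vs D: C wins 15–5.
Copeland scores (wins − losses):
  A: 1 − 2 = -1
  B: 2 − 1 = 1
  C: 3 − 0 = 3
  D: 0 − 3 = -3
C has the best Copeland score.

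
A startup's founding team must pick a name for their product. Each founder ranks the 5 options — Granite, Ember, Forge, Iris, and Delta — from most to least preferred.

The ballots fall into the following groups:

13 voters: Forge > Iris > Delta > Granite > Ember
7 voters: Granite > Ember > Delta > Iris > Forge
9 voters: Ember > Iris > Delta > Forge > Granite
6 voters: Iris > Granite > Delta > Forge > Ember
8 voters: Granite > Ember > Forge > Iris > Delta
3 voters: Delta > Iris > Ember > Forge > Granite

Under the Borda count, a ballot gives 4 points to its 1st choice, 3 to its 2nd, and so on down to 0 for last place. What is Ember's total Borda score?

87

Borda scores:
  Granite: 13·1 + 7·4 + 9·0 + 6·3 + 8·4 + 3·0 = 91
  Ember: 13·0 + 7·3 + 9·4 + 6·0 + 8·3 + 3·2 = 87
  Forge: 13·4 + 7·0 + 9·1 + 6·1 + 8·2 + 3·1 = 86
  Iris: 13·3 + 7·1 + 9·3 + 6·4 + 8·1 + 3·3 = 114
  Delta: 13·2 + 7·2 + 9·2 + 6·2 + 8·0 + 3·4 = 82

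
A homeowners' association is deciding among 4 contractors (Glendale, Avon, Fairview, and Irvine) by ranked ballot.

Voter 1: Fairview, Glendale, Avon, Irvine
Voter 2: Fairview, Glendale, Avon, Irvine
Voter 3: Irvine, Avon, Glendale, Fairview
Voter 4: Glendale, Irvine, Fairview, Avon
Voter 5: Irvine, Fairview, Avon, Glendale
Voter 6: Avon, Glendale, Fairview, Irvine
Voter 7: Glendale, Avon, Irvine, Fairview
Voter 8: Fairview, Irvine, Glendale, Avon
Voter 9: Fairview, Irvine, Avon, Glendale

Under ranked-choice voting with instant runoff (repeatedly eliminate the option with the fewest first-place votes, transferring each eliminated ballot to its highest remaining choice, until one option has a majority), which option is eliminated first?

Round 1: Fairview 4, Glendale 2, Irvine 2, Avon 1. Avon has the fewest and is eliminated.
Round 2: Fairview 4, Glendale 3, Irvine 2. Irvine has the fewest and is eliminated.
Round 3: Fairview 5, Glendale 4. Fairview has a majority.

Avon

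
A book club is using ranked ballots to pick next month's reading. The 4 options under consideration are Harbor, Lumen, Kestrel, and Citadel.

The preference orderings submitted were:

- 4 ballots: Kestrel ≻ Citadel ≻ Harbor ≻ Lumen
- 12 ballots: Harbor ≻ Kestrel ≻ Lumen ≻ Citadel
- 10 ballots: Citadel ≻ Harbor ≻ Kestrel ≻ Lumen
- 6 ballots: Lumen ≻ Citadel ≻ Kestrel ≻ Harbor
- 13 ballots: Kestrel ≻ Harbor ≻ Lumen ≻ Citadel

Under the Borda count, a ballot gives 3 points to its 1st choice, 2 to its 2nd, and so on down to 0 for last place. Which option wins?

Kestrel

Borda scores:
  Harbor: 4·1 + 12·3 + 10·2 + 6·0 + 13·2 = 86
  Lumen: 4·0 + 12·1 + 10·0 + 6·3 + 13·1 = 43
  Kestrel: 4·3 + 12·2 + 10·1 + 6·1 + 13·3 = 91
  Citadel: 4·2 + 12·0 + 10·3 + 6·2 + 13·0 = 50
Kestrel has the highest total.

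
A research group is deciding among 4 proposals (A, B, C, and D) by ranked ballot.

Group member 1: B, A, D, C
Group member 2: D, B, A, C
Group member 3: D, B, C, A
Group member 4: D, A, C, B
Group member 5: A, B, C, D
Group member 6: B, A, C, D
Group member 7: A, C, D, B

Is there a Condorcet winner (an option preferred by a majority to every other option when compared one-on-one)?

No

Head-to-head results (7 voters total):
A vs B: B wins 4–3.
A vs C: A wins 6–1.
A vs D: A wins 4–3.
B vs C: B wins 5–2.
B vs D: D wins 4–3.
C vs D: D wins 4–3.
No candidate beats all others: A beats D beats B beats A, a majority cycle.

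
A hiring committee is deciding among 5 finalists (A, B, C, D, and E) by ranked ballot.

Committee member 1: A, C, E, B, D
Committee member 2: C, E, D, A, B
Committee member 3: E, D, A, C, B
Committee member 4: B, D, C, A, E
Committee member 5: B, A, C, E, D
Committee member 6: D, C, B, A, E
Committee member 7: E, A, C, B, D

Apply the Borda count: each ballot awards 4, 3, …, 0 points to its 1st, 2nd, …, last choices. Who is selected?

Borda scores:
  A: 4 + 1 + 2 + 1 + 3 + 1 + 3 = 15
  B: 1 + 0 + 0 + 4 + 4 + 2 + 1 = 12
  C: 3 + 4 + 1 + 2 + 2 + 3 + 2 = 17
  D: 0 + 2 + 3 + 3 + 0 + 4 + 0 = 12
  E: 2 + 3 + 4 + 0 + 1 + 0 + 4 = 14
C has the highest total.

C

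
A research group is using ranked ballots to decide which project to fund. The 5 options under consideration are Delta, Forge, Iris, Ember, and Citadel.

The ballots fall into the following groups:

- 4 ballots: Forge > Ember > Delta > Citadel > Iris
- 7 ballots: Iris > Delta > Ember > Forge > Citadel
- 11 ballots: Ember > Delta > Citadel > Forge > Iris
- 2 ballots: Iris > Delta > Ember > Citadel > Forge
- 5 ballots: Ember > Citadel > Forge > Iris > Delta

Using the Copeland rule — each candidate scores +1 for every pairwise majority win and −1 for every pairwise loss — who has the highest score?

Ember

Pairwise results:
  Delta vs Forge: Delta wins 20–9.
  Delta vs Iris: Delta wins 15–14.
  Delta vs Ember: Ember wins 20–9.
  Delta vs Citadel: Delta wins 24–5.
  Forge vs Iris: Forge wins 20–9.
  Forge vs Ember: Ember wins 25–4.
  Forge vs Citadel: Citadel wins 18–11.
  Iris vs Ember: Ember wins 20–9.
  Iris vs Citadel: Citadel wins 20–9.
  Ember vs Citadel: Ember wins 29–0.
Copeland scores (wins − losses):
  Delta: 3 − 1 = 2
  Forge: 1 − 3 = -2
  Iris: 0 − 4 = -4
  Ember: 4 − 0 = 4
  Citadel: 2 − 2 = 0
Ember has the best Copeland score.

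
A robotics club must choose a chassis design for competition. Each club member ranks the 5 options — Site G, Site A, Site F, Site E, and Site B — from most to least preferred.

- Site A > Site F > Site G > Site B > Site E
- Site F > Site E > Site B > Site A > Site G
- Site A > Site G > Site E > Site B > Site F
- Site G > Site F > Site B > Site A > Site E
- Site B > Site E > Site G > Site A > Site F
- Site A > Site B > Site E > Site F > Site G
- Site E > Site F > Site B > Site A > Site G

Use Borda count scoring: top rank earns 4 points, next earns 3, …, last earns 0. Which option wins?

Borda scores:
  Site G: 2 + 0 + 3 + 4 + 2 + 0 + 0 = 11
  Site A: 4 + 1 + 4 + 1 + 1 + 4 + 1 = 16
  Site F: 3 + 4 + 0 + 3 + 0 + 1 + 3 = 14
  Site E: 0 + 3 + 2 + 0 + 3 + 2 + 4 = 14
  Site B: 1 + 2 + 1 + 2 + 4 + 3 + 2 = 15
Site A has the highest total.

Site A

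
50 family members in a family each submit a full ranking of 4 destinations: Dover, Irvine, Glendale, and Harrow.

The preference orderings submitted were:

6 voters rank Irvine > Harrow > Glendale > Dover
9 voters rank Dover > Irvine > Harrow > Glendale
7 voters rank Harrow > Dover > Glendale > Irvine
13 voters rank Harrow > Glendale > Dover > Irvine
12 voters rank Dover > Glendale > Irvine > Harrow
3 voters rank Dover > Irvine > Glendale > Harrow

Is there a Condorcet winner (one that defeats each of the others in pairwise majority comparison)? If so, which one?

There is no Condorcet winner

Head-to-head results (50 voters total):
Dover vs Irvine: Dover wins 44–6.
Dover vs Glendale: Dover wins 31–19.
Dover vs Harrow: Harrow wins 26–24.
Irvine vs Glendale: Glendale wins 32–18.
Irvine vs Harrow: Irvine wins 30–20.
Glendale vs Harrow: Harrow wins 35–15.
No candidate beats all others: Dover beats Irvine beats Harrow beats Dover, a majority cycle.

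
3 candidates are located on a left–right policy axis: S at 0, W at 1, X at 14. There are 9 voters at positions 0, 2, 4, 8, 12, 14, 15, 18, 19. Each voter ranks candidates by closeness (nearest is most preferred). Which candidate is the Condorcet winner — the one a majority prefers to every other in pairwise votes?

X

With single-peaked preferences on a line, the Condorcet winner is the candidate closest to the median voter.
The median voter (position 12) is closest to X at 14.
Check: X vs W — voters closer to X: 6 of 9.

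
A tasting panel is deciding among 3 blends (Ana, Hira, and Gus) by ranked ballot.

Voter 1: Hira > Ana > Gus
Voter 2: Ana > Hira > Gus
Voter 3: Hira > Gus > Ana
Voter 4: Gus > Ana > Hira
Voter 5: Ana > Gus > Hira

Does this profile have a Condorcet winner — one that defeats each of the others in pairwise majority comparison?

Yes

Head-to-head results (5 voters total):
Ana vs Hira: Ana wins 3–2.
Ana vs Gus: Ana wins 3–2.
Hira vs Gus: Hira wins 3–2.
Ana beats each rival — Hira (3–2), Gus (3–2) — so Ana is the Condorcet winner.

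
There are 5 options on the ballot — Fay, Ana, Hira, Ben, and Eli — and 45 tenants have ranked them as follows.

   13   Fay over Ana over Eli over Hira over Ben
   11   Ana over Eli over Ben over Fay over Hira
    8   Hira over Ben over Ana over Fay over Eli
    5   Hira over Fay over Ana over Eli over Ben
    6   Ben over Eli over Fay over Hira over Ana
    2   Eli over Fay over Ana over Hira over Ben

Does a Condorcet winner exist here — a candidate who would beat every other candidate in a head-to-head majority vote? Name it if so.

Head-to-head results (45 voters total):
Fay vs Ana: Fay wins 26–19.
Fay vs Hira: Fay wins 32–13.
Fay vs Ben: Ben wins 25–20.
Fay vs Eli: Fay wins 26–19.
Ana vs Hira: Ana wins 26–19.
Ana vs Ben: Ana wins 31–14.
Ana vs Eli: Ana wins 37–8.
Hira vs Ben: Hira wins 28–17.
Hira vs Eli: Eli wins 32–13.
Ben vs Eli: Eli wins 31–14.
No candidate beats all others: Fay beats Ana beats Ben beats Fay, a majority cycle.

None — there is no Condorcet winner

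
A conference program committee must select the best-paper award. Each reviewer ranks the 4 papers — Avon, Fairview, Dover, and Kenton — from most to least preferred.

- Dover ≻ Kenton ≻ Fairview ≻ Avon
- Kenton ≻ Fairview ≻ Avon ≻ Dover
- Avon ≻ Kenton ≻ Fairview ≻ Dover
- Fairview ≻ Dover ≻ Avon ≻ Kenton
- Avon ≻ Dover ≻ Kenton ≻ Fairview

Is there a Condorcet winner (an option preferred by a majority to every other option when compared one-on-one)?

Head-to-head results (5 voters total):
Avon vs Fairview: Fairview wins 3–2.
Avon vs Dover: Avon wins 3–2.
Avon vs Kenton: Avon wins 3–2.
Fairview vs Dover: Fairview wins 3–2.
Fairview vs Kenton: Kenton wins 4–1.
Dover vs Kenton: Dover wins 3–2.
No candidate beats all others: Avon beats Kenton beats Fairview beats Avon, a majority cycle.

No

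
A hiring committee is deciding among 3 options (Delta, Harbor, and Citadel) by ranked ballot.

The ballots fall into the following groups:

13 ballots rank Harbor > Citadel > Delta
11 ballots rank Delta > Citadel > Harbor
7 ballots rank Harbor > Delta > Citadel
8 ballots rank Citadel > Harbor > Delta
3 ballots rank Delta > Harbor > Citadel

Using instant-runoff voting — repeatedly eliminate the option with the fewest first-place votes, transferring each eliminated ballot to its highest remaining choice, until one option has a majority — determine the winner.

Harbor

Round 1: Harbor 20, Delta 14, Citadel 8. Citadel has the fewest and is eliminated.
Round 2: Harbor 28, Delta 14. Harbor has a majority.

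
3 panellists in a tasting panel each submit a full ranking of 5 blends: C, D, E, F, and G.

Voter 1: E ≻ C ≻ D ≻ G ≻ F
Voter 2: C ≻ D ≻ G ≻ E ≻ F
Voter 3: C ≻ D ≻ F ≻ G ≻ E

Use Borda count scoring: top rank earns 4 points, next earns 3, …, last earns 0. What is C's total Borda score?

11

Borda scores:
  C: 3 + 4 + 4 = 11
  D: 2 + 3 + 3 = 8
  E: 4 + 1 + 0 = 5
  F: 0 + 0 + 2 = 2
  G: 1 + 2 + 1 = 4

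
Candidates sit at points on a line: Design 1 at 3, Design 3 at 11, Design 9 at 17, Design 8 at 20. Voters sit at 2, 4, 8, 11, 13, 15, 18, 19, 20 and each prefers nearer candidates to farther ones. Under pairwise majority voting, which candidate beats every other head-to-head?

Design 3

With single-peaked preferences on a line, the Condorcet winner is the candidate closest to the median voter.
The median voter (position 13) is closest to Design 3 at 11.
Check: Design 3 vs Design 8 — voters closer to Design 3: 6 of 9.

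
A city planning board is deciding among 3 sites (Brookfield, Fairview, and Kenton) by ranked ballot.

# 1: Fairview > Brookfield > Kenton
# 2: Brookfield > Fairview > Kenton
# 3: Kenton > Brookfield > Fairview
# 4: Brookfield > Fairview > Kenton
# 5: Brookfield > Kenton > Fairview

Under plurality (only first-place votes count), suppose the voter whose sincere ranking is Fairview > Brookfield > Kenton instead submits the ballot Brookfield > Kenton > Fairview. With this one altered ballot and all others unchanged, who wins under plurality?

Brookfield

First-place totals with the altered ballot: Brookfield 4, Fairview 0, Kenton 1.
The winner is unchanged: still Brookfield.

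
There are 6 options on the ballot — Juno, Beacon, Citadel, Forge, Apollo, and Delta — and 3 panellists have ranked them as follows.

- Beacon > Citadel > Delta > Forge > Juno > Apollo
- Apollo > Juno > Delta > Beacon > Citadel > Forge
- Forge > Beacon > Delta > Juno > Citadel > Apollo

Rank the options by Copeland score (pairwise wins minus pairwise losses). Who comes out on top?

Beacon

Pairwise results:
  Juno vs Beacon: Beacon wins 2–1.
  Juno vs Citadel: Juno wins 2–1.
  Juno vs Forge: Forge wins 2–1.
  Juno vs Apollo: Juno wins 2–1.
  Juno vs Delta: Delta wins 2–1.
  Beacon vs Citadel: Beacon wins 3–0.
  Beacon vs Forge: Beacon wins 2–1.
  Beacon vs Apollo: Beacon wins 2–1.
  Beacon vs Delta: Beacon wins 2–1.
  Citadel vs Forge: Citadel wins 2–1.
  Citadel vs Apollo: Citadel wins 2–1.
  Citadel vs Delta: Delta wins 2–1.
  Forge vs Apollo: Forge wins 2–1.
  Forge vs Delta: Delta wins 2–1.
  Apollo vs Delta: Delta wins 2–1.
Copeland scores (wins − losses):
  Juno: 2 − 3 = -1
  Beacon: 5 − 0 = 5
  Citadel: 2 − 3 = -1
  Forge: 2 − 3 = -1
  Apollo: 0 − 5 = -5
  Delta: 4 − 1 = 3
Beacon has the best Copeland score.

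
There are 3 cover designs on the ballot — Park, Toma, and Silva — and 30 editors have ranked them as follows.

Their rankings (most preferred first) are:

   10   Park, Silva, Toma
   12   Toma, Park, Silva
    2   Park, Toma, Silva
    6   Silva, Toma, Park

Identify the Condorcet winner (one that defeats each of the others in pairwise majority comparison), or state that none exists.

No Condorcet winner

Head-to-head results (30 voters total):
Park vs Toma: Toma wins 18–12.
Park vs Silva: Park wins 24–6.
Toma vs Silva: Silva wins 16–14.
No candidate beats all others: Park beats Silva beats Toma beats Park, a majority cycle.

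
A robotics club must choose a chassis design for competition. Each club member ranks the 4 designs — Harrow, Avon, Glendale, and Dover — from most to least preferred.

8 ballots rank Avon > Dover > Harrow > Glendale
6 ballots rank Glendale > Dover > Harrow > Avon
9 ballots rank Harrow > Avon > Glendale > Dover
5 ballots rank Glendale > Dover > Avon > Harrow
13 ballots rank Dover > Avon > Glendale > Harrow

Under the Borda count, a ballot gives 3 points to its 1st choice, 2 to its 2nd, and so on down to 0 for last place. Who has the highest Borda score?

Dover

Borda scores:
  Harrow: 8·1 + 6·1 + 9·3 + 5·0 + 13·0 = 41
  Avon: 8·3 + 6·0 + 9·2 + 5·1 + 13·2 = 73
  Glendale: 8·0 + 6·3 + 9·1 + 5·3 + 13·1 = 55
  Dover: 8·2 + 6·2 + 9·0 + 5·2 + 13·3 = 77
Dover has the highest total.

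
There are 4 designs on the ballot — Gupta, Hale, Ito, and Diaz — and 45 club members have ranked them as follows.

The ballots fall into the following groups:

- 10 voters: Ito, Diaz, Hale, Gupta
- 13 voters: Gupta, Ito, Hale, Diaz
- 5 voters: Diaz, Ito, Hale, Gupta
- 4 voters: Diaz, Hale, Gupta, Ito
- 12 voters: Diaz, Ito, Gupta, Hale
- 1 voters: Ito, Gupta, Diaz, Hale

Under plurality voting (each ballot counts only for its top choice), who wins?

Diaz

First-place vote totals:
  Gupta: 13
  Hale: 0
  Ito: 11
  Diaz: 21
Diaz has the most first-place votes.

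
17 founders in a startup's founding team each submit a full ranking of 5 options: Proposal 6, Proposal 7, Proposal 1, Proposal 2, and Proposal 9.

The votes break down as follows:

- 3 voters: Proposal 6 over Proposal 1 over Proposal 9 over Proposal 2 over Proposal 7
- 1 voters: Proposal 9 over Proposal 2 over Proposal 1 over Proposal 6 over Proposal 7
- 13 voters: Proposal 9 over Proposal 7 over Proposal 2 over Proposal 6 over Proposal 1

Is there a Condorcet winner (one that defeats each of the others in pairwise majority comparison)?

Head-to-head results (17 voters total):
Proposal 6 vs Proposal 7: Proposal 7 wins 13–4.
Proposal 6 vs Proposal 1: Proposal 6 wins 16–1.
Proposal 6 vs Proposal 2: Proposal 2 wins 14–3.
Proposal 6 vs Proposal 9: Proposal 9 wins 14–3.
Proposal 7 vs Proposal 1: Proposal 7 wins 13–4.
Proposal 7 vs Proposal 2: Proposal 7 wins 13–4.
Proposal 7 vs Proposal 9: Proposal 9 wins 17–0.
Proposal 1 vs Proposal 2: Proposal 2 wins 14–3.
Proposal 1 vs Proposal 9: Proposal 9 wins 14–3.
Proposal 2 vs Proposal 9: Proposal 9 wins 17–0.
Proposal 9 beats each rival — Proposal 6 (14–3), Proposal 7 (17–0), Proposal 1 (14–3), Proposal 2 (17–0) — so Proposal 9 is the Condorcet winner.

Yes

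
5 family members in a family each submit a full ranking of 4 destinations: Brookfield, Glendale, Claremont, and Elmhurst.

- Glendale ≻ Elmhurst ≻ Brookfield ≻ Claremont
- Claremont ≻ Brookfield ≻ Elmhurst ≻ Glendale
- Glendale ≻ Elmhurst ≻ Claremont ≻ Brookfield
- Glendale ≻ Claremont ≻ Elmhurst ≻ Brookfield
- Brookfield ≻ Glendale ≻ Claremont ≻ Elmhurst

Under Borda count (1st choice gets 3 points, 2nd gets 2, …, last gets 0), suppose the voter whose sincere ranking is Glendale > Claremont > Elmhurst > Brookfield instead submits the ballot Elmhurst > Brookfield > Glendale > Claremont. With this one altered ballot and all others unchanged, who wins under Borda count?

Glendale

Borda totals with the altered ballot: Brookfield 8, Glendale 9, Claremont 5, Elmhurst 8.
The winner is unchanged: still Glendale.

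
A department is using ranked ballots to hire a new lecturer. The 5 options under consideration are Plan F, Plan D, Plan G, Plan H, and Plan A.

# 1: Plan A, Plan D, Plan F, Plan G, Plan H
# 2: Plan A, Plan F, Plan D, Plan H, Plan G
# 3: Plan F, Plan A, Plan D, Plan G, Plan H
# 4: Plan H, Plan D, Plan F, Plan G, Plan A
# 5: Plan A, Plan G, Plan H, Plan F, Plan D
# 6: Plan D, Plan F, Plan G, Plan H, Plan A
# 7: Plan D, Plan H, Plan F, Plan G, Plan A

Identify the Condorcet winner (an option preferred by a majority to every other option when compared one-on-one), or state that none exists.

No Condorcet winner

Head-to-head results (7 voters total):
Plan F vs Plan D: Plan D wins 4–3.
Plan F vs Plan G: Plan F wins 6–1.
Plan F vs Plan H: Plan F wins 4–3.
Plan F vs Plan A: Plan F wins 4–3.
Plan D vs Plan G: Plan D wins 6–1.
Plan D vs Plan H: Plan D wins 5–2.
Plan D vs Plan A: Plan A wins 4–3.
Plan G vs Plan H: Plan G wins 4–3.
Plan G vs Plan A: Plan A wins 4–3.
Plan H vs Plan A: Plan A wins 4–3.
No candidate beats all others: Plan F beats Plan A beats Plan D beats Plan F, a majority cycle.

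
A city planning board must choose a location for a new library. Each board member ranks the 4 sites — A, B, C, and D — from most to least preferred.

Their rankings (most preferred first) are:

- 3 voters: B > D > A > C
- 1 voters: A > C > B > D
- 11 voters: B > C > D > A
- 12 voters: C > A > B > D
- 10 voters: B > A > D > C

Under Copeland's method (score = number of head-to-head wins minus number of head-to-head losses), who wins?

B

Pairwise results:
  A vs B: B wins 24–13.
  A vs C: C wins 23–14.
  A vs D: A wins 23–14.
  B vs C: B wins 24–13.
  B vs D: B wins 37–0.
  C vs D: C wins 24–13.
Copeland scores (wins − losses):
  A: 1 − 2 = -1
  B: 3 − 0 = 3
  C: 2 − 1 = 1
  D: 0 − 3 = -3
B has the best Copeland score.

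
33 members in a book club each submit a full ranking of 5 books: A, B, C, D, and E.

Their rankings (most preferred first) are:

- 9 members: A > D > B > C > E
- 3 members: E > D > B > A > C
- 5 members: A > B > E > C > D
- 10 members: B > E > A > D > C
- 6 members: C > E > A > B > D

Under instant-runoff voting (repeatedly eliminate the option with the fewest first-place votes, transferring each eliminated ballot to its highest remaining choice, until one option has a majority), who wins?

Round 1: A 14, B 10, C 6, E 3, D 0. D has the fewest and is eliminated.
Round 2: A 14, B 10, C 6, E 3. E has the fewest and is eliminated.
Round 3: A 14, B 13, C 6. C has the fewest and is eliminated.
Round 4: A 20, B 13. A has a majority.

A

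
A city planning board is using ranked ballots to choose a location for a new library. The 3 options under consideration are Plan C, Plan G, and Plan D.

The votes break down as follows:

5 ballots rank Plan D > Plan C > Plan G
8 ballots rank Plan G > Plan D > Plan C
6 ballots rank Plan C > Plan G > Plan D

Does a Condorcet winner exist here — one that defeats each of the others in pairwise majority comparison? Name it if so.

No Condorcet winner

Head-to-head results (19 voters total):
Plan C vs Plan G: Plan C wins 11–8.
Plan C vs Plan D: Plan D wins 13–6.
Plan G vs Plan D: Plan G wins 14–5.
No candidate beats all others: Plan C beats Plan G beats Plan D beats Plan C, a majority cycle.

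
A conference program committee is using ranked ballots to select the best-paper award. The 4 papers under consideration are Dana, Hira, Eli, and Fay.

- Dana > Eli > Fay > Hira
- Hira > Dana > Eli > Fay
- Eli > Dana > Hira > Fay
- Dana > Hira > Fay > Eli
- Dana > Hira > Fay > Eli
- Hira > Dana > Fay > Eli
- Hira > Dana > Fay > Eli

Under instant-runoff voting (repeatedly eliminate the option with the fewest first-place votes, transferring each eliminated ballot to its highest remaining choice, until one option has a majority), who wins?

Dana

Round 1: Dana 3, Hira 3, Eli 1, Fay 0. Fay has the fewest and is eliminated.
Round 2: Dana 3, Hira 3, Eli 1. Eli has the fewest and is eliminated.
Round 3: Dana 4, Hira 3. Dana has a majority.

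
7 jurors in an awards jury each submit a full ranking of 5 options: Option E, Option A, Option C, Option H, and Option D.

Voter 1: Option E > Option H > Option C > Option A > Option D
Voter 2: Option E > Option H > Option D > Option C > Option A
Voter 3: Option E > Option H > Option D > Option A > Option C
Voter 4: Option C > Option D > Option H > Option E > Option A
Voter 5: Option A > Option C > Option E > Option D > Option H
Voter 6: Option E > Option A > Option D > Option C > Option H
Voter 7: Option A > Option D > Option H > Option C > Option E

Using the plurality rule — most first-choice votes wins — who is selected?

Option E

First-place vote totals:
  Option E: 4
  Option A: 2
  Option C: 1
  Option H: 0
  Option D: 0
Option E has the most first-place votes.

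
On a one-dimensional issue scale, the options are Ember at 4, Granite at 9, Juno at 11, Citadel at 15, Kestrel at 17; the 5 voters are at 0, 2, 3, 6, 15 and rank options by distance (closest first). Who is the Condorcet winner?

Ember

With single-peaked preferences on a line, the Condorcet winner is the candidate closest to the median voter.
The median voter (position 3) is closest to Ember at 4.
Check: Ember vs Juno — voters closer to Ember: 4 of 5.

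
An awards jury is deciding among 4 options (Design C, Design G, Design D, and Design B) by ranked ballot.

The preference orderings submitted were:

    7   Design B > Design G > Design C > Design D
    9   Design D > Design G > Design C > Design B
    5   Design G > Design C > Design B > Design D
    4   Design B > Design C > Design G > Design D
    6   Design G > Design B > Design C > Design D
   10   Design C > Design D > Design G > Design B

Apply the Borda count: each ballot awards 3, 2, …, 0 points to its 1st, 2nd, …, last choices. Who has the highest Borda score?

Design G

Borda scores:
  Design C: 7·1 + 9·1 + 5·2 + 4·2 + 6·1 + 10·3 = 70
  Design G: 7·2 + 9·2 + 5·3 + 4·1 + 6·3 + 10·1 = 79
  Design D: 7·0 + 9·3 + 5·0 + 4·0 + 6·0 + 10·2 = 47
  Design B: 7·3 + 9·0 + 5·1 + 4·3 + 6·2 + 10·0 = 50
Design G has the highest total.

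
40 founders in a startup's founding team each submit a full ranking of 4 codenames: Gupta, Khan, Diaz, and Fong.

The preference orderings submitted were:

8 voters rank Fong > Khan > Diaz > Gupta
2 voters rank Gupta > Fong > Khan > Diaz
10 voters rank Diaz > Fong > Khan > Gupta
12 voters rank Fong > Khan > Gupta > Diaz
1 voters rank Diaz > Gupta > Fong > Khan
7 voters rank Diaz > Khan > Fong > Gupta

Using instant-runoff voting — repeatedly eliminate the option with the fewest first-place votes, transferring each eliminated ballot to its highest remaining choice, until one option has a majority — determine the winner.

Round 1: Fong 20, Diaz 18, Gupta 2, Khan 0. Khan has the fewest and is eliminated.
Round 2: Fong 20, Diaz 18, Gupta 2. Gupta has the fewest and is eliminated.
Round 3: Fong 22, Diaz 18. Fong has a majority.

Fong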